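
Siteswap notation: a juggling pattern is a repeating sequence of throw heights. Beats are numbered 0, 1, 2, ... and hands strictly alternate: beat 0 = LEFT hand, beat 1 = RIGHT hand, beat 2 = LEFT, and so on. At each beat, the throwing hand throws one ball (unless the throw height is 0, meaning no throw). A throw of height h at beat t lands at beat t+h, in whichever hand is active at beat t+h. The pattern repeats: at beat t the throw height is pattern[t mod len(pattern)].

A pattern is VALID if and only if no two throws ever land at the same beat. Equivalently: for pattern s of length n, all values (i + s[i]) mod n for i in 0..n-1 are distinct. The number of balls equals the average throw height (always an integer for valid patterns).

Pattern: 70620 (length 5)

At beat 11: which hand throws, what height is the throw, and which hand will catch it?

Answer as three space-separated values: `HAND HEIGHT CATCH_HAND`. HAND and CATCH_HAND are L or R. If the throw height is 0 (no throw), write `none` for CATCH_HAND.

Beat 11: 11 mod 2 = 1, so hand = R
Throw height = pattern[11 mod 5] = pattern[1] = 0

Answer: R 0 none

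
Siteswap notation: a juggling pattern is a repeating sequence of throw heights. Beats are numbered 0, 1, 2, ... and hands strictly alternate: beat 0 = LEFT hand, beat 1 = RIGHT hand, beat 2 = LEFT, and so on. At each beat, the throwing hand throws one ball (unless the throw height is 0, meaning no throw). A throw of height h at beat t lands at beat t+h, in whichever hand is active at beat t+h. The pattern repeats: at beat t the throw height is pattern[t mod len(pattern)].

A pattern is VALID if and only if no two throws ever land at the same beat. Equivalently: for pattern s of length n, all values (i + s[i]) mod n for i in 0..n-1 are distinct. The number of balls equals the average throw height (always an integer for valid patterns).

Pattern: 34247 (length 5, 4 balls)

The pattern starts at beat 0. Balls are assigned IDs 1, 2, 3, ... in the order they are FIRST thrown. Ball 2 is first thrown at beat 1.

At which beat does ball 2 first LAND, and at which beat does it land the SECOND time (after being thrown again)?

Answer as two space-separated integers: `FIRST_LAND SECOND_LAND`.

Answer: 5 8

Derivation:
Beat 0 (L): throw ball1 h=3 -> lands@3:R; in-air after throw: [b1@3:R]
Beat 1 (R): throw ball2 h=4 -> lands@5:R; in-air after throw: [b1@3:R b2@5:R]
Beat 2 (L): throw ball3 h=2 -> lands@4:L; in-air after throw: [b1@3:R b3@4:L b2@5:R]
Beat 3 (R): throw ball1 h=4 -> lands@7:R; in-air after throw: [b3@4:L b2@5:R b1@7:R]
Beat 4 (L): throw ball3 h=7 -> lands@11:R; in-air after throw: [b2@5:R b1@7:R b3@11:R]
Beat 5 (R): throw ball2 h=3 -> lands@8:L; in-air after throw: [b1@7:R b2@8:L b3@11:R]
Beat 6 (L): throw ball4 h=4 -> lands@10:L; in-air after throw: [b1@7:R b2@8:L b4@10:L b3@11:R]
Beat 7 (R): throw ball1 h=2 -> lands@9:R; in-air after throw: [b2@8:L b1@9:R b4@10:L b3@11:R]
Beat 8 (L): throw ball2 h=4 -> lands@12:L; in-air after throw: [b1@9:R b4@10:L b3@11:R b2@12:L]
Ball 2: thrown@1 h=4 -> first land @5; rethrown@5 h=3 -> second land @8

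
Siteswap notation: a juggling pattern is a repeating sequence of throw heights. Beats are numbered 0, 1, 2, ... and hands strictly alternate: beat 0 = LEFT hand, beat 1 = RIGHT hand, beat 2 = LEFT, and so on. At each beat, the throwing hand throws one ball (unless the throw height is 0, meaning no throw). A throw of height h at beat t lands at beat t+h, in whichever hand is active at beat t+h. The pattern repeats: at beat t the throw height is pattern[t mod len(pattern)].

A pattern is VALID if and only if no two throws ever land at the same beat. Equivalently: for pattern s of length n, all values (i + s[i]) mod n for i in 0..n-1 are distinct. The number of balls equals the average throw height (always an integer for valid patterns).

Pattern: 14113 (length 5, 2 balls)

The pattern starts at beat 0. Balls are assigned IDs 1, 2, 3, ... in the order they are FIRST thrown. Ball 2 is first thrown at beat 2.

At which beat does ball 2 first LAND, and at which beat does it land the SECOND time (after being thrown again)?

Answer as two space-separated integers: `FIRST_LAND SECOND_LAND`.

Beat 0 (L): throw ball1 h=1 -> lands@1:R; in-air after throw: [b1@1:R]
Beat 1 (R): throw ball1 h=4 -> lands@5:R; in-air after throw: [b1@5:R]
Beat 2 (L): throw ball2 h=1 -> lands@3:R; in-air after throw: [b2@3:R b1@5:R]
Beat 3 (R): throw ball2 h=1 -> lands@4:L; in-air after throw: [b2@4:L b1@5:R]
Beat 4 (L): throw ball2 h=3 -> lands@7:R; in-air after throw: [b1@5:R b2@7:R]
Ball 2: thrown@2 h=1 -> first land @3; rethrown@3 h=1 -> second land @4

Answer: 3 4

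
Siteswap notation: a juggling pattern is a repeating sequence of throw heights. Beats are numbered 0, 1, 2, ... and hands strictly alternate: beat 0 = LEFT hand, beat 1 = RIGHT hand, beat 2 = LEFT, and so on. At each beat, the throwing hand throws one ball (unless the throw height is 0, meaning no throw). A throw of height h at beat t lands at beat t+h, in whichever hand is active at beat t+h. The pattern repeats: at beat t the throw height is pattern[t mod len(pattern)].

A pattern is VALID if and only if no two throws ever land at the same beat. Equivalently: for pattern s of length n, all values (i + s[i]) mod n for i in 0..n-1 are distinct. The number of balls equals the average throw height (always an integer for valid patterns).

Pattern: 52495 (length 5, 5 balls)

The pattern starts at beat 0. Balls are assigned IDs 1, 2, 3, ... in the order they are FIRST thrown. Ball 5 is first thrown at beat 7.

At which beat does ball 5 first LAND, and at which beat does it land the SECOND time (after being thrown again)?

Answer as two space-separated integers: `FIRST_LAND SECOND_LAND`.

Answer: 11 13

Derivation:
Beat 0 (L): throw ball1 h=5 -> lands@5:R; in-air after throw: [b1@5:R]
Beat 1 (R): throw ball2 h=2 -> lands@3:R; in-air after throw: [b2@3:R b1@5:R]
Beat 2 (L): throw ball3 h=4 -> lands@6:L; in-air after throw: [b2@3:R b1@5:R b3@6:L]
Beat 3 (R): throw ball2 h=9 -> lands@12:L; in-air after throw: [b1@5:R b3@6:L b2@12:L]
Beat 4 (L): throw ball4 h=5 -> lands@9:R; in-air after throw: [b1@5:R b3@6:L b4@9:R b2@12:L]
Beat 5 (R): throw ball1 h=5 -> lands@10:L; in-air after throw: [b3@6:L b4@9:R b1@10:L b2@12:L]
Beat 6 (L): throw ball3 h=2 -> lands@8:L; in-air after throw: [b3@8:L b4@9:R b1@10:L b2@12:L]
Beat 7 (R): throw ball5 h=4 -> lands@11:R; in-air after throw: [b3@8:L b4@9:R b1@10:L b5@11:R b2@12:L]
Beat 8 (L): throw ball3 h=9 -> lands@17:R; in-air after throw: [b4@9:R b1@10:L b5@11:R b2@12:L b3@17:R]
Beat 9 (R): throw ball4 h=5 -> lands@14:L; in-air after throw: [b1@10:L b5@11:R b2@12:L b4@14:L b3@17:R]
Beat 10 (L): throw ball1 h=5 -> lands@15:R; in-air after throw: [b5@11:R b2@12:L b4@14:L b1@15:R b3@17:R]
Beat 11 (R): throw ball5 h=2 -> lands@13:R; in-air after throw: [b2@12:L b5@13:R b4@14:L b1@15:R b3@17:R]
Beat 12 (L): throw ball2 h=4 -> lands@16:L; in-air after throw: [b5@13:R b4@14:L b1@15:R b2@16:L b3@17:R]
Beat 13 (R): throw ball5 h=9 -> lands@22:L; in-air after throw: [b4@14:L b1@15:R b2@16:L b3@17:R b5@22:L]
Ball 5: thrown@7 h=4 -> first land @11; rethrown@11 h=2 -> second land @13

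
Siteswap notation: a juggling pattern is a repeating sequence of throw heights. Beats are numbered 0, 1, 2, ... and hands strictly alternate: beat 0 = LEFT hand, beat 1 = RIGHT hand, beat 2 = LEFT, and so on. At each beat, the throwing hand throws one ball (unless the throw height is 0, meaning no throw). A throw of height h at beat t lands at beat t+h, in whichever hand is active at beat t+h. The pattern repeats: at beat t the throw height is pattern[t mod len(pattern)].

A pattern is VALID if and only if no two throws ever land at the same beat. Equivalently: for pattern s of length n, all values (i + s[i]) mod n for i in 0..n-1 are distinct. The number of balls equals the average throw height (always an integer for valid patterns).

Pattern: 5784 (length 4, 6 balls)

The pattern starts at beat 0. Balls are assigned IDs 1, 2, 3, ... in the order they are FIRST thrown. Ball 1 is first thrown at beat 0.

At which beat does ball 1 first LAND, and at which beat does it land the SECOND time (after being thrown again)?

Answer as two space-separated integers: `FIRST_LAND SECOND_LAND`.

Beat 0 (L): throw ball1 h=5 -> lands@5:R; in-air after throw: [b1@5:R]
Beat 1 (R): throw ball2 h=7 -> lands@8:L; in-air after throw: [b1@5:R b2@8:L]
Beat 2 (L): throw ball3 h=8 -> lands@10:L; in-air after throw: [b1@5:R b2@8:L b3@10:L]
Beat 3 (R): throw ball4 h=4 -> lands@7:R; in-air after throw: [b1@5:R b4@7:R b2@8:L b3@10:L]
Beat 4 (L): throw ball5 h=5 -> lands@9:R; in-air after throw: [b1@5:R b4@7:R b2@8:L b5@9:R b3@10:L]
Beat 5 (R): throw ball1 h=7 -> lands@12:L; in-air after throw: [b4@7:R b2@8:L b5@9:R b3@10:L b1@12:L]
Beat 6 (L): throw ball6 h=8 -> lands@14:L; in-air after throw: [b4@7:R b2@8:L b5@9:R b3@10:L b1@12:L b6@14:L]
Beat 7 (R): throw ball4 h=4 -> lands@11:R; in-air after throw: [b2@8:L b5@9:R b3@10:L b4@11:R b1@12:L b6@14:L]
Beat 8 (L): throw ball2 h=5 -> lands@13:R; in-air after throw: [b5@9:R b3@10:L b4@11:R b1@12:L b2@13:R b6@14:L]
Beat 9 (R): throw ball5 h=7 -> lands@16:L; in-air after throw: [b3@10:L b4@11:R b1@12:L b2@13:R b6@14:L b5@16:L]
Beat 10 (L): throw ball3 h=8 -> lands@18:L; in-air after throw: [b4@11:R b1@12:L b2@13:R b6@14:L b5@16:L b3@18:L]
Beat 11 (R): throw ball4 h=4 -> lands@15:R; in-air after throw: [b1@12:L b2@13:R b6@14:L b4@15:R b5@16:L b3@18:L]
Beat 12 (L): throw ball1 h=5 -> lands@17:R; in-air after throw: [b2@13:R b6@14:L b4@15:R b5@16:L b1@17:R b3@18:L]
Ball 1: thrown@0 h=5 -> first land @5; rethrown@5 h=7 -> second land @12

Answer: 5 12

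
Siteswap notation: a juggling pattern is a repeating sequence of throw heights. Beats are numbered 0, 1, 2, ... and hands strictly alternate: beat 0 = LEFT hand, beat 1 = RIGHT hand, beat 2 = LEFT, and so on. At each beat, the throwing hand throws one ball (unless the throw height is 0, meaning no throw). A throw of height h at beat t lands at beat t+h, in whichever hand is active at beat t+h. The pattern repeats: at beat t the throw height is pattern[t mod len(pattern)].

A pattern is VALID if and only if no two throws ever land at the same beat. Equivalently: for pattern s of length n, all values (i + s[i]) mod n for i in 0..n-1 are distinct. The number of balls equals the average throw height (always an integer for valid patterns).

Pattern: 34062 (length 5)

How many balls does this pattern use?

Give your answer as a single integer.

Pattern = [3, 4, 0, 6, 2], length n = 5
  position 0: throw height = 3, running sum = 3
  position 1: throw height = 4, running sum = 7
  position 2: throw height = 0, running sum = 7
  position 3: throw height = 6, running sum = 13
  position 4: throw height = 2, running sum = 15
Total sum = 15; balls = sum / n = 15 / 5 = 3

Answer: 3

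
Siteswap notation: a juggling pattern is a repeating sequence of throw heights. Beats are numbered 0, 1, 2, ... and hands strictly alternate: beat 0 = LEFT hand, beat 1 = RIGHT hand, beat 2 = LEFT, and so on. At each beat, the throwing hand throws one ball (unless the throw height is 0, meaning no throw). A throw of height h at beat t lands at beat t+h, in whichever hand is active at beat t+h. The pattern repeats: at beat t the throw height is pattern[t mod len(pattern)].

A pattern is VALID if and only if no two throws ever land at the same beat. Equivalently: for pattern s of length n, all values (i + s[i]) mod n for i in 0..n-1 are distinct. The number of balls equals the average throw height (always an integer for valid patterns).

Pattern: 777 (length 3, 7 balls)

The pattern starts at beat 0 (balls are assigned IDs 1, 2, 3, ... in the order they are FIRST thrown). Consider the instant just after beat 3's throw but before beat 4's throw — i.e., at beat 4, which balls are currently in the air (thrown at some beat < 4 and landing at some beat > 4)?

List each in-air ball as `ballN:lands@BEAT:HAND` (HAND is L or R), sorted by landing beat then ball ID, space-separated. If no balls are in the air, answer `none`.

Answer: ball1:lands@7:R ball2:lands@8:L ball3:lands@9:R ball4:lands@10:L

Derivation:
Beat 0 (L): throw ball1 h=7 -> lands@7:R; in-air after throw: [b1@7:R]
Beat 1 (R): throw ball2 h=7 -> lands@8:L; in-air after throw: [b1@7:R b2@8:L]
Beat 2 (L): throw ball3 h=7 -> lands@9:R; in-air after throw: [b1@7:R b2@8:L b3@9:R]
Beat 3 (R): throw ball4 h=7 -> lands@10:L; in-air after throw: [b1@7:R b2@8:L b3@9:R b4@10:L]
Beat 4 (L): throw ball5 h=7 -> lands@11:R; in-air after throw: [b1@7:R b2@8:L b3@9:R b4@10:L b5@11:R]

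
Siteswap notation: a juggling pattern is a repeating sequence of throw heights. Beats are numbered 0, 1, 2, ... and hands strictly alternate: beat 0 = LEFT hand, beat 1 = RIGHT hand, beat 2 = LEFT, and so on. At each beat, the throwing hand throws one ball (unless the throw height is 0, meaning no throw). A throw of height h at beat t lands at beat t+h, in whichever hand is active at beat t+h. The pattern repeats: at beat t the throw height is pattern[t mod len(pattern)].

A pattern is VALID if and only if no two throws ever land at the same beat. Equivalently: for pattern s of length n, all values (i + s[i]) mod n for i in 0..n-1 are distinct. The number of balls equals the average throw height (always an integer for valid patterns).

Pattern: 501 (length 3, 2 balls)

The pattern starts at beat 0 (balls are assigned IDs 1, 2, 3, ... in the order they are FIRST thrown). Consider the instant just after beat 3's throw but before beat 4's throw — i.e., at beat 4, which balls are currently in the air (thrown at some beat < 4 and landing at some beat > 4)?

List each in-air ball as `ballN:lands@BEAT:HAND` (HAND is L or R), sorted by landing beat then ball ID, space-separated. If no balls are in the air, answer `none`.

Answer: ball1:lands@5:R ball2:lands@8:L

Derivation:
Beat 0 (L): throw ball1 h=5 -> lands@5:R; in-air after throw: [b1@5:R]
Beat 2 (L): throw ball2 h=1 -> lands@3:R; in-air after throw: [b2@3:R b1@5:R]
Beat 3 (R): throw ball2 h=5 -> lands@8:L; in-air after throw: [b1@5:R b2@8:L]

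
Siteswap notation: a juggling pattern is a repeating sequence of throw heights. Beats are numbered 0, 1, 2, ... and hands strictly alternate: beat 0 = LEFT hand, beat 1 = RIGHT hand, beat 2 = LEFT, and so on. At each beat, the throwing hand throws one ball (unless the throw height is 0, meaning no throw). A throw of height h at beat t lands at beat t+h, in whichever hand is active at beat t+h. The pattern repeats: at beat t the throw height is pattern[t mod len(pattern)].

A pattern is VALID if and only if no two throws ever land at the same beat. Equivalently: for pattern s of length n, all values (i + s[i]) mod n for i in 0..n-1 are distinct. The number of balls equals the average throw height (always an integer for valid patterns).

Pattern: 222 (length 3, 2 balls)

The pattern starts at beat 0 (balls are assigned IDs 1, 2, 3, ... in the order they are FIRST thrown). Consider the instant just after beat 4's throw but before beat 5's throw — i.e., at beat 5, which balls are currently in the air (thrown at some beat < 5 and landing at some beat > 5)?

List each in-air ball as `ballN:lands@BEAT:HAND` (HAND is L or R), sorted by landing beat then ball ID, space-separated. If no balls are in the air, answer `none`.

Answer: ball1:lands@6:L

Derivation:
Beat 0 (L): throw ball1 h=2 -> lands@2:L; in-air after throw: [b1@2:L]
Beat 1 (R): throw ball2 h=2 -> lands@3:R; in-air after throw: [b1@2:L b2@3:R]
Beat 2 (L): throw ball1 h=2 -> lands@4:L; in-air after throw: [b2@3:R b1@4:L]
Beat 3 (R): throw ball2 h=2 -> lands@5:R; in-air after throw: [b1@4:L b2@5:R]
Beat 4 (L): throw ball1 h=2 -> lands@6:L; in-air after throw: [b2@5:R b1@6:L]
Beat 5 (R): throw ball2 h=2 -> lands@7:R; in-air after throw: [b1@6:L b2@7:R]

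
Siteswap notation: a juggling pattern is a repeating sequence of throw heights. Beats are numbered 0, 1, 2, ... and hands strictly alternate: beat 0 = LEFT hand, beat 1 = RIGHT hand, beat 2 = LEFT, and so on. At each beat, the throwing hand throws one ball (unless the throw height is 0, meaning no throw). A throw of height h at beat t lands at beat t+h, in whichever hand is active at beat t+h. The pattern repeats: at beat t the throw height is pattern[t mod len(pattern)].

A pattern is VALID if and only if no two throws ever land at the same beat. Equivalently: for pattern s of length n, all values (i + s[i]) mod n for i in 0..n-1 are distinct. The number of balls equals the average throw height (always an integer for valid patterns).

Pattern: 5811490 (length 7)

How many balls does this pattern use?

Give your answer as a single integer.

Pattern = [5, 8, 1, 1, 4, 9, 0], length n = 7
  position 0: throw height = 5, running sum = 5
  position 1: throw height = 8, running sum = 13
  position 2: throw height = 1, running sum = 14
  position 3: throw height = 1, running sum = 15
  position 4: throw height = 4, running sum = 19
  position 5: throw height = 9, running sum = 28
  position 6: throw height = 0, running sum = 28
Total sum = 28; balls = sum / n = 28 / 7 = 4

Answer: 4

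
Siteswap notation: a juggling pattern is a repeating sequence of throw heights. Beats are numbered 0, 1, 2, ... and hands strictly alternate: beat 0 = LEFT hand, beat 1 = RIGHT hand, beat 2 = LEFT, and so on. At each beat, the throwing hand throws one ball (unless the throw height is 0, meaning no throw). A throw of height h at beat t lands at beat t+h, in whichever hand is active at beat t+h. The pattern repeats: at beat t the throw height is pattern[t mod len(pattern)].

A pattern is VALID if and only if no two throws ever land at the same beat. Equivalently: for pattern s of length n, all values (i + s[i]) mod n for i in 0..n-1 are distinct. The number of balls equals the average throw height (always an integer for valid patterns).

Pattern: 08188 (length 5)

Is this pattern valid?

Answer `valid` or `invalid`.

Answer: valid

Derivation:
i=0: (i + s[i]) mod n = (0 + 0) mod 5 = 0
i=1: (i + s[i]) mod n = (1 + 8) mod 5 = 4
i=2: (i + s[i]) mod n = (2 + 1) mod 5 = 3
i=3: (i + s[i]) mod n = (3 + 8) mod 5 = 1
i=4: (i + s[i]) mod n = (4 + 8) mod 5 = 2
Residues: [0, 4, 3, 1, 2], distinct: True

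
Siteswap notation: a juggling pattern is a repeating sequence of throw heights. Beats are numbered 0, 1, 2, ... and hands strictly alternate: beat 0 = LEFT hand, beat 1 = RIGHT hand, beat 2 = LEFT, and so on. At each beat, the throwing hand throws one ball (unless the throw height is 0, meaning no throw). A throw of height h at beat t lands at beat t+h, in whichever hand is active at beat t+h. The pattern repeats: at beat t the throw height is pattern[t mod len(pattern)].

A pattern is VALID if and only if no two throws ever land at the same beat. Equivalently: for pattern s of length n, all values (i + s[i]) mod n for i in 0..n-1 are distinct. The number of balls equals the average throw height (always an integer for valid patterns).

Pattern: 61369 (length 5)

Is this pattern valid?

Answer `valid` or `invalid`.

Answer: valid

Derivation:
i=0: (i + s[i]) mod n = (0 + 6) mod 5 = 1
i=1: (i + s[i]) mod n = (1 + 1) mod 5 = 2
i=2: (i + s[i]) mod n = (2 + 3) mod 5 = 0
i=3: (i + s[i]) mod n = (3 + 6) mod 5 = 4
i=4: (i + s[i]) mod n = (4 + 9) mod 5 = 3
Residues: [1, 2, 0, 4, 3], distinct: True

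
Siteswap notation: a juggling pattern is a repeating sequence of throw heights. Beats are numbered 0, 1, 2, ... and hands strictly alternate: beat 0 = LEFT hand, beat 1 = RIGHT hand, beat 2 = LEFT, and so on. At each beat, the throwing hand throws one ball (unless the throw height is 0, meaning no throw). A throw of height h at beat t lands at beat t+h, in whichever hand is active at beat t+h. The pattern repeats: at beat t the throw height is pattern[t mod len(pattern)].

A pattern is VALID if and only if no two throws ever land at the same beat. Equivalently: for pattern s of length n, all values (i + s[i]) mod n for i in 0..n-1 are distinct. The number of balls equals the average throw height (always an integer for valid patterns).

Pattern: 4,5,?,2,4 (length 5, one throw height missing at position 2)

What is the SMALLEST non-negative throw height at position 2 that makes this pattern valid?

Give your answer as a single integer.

Answer: 0

Derivation:
i=0: (0 + 4) mod 5 = 4
i=1: (1 + 5) mod 5 = 1
i=2: s[i]=? (unknown)
i=3: (3 + 2) mod 5 = 0
i=4: (4 + 4) mod 5 = 3
Known residues: [0, 1, 3, 4]; need a permutation of 0..4, so missing residue r = 2
Need (2 + s) mod 5 = 2; smallest s = (2 - 2) mod 5 = 0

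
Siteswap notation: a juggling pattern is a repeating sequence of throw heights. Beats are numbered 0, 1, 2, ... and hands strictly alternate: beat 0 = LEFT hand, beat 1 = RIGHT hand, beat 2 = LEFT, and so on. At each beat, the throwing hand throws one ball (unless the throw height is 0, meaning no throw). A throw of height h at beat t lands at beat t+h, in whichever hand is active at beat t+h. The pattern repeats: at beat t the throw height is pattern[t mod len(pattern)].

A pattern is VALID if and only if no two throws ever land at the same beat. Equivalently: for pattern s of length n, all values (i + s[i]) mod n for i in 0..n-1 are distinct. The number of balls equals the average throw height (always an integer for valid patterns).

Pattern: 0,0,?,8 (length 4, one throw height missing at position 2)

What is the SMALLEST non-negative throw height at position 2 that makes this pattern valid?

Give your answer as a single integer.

Answer: 0

Derivation:
i=0: (0 + 0) mod 4 = 0
i=1: (1 + 0) mod 4 = 1
i=2: s[i]=? (unknown)
i=3: (3 + 8) mod 4 = 3
Known residues: [0, 1, 3]; need a permutation of 0..3, so missing residue r = 2
Need (2 + s) mod 4 = 2; smallest s = (2 - 2) mod 4 = 0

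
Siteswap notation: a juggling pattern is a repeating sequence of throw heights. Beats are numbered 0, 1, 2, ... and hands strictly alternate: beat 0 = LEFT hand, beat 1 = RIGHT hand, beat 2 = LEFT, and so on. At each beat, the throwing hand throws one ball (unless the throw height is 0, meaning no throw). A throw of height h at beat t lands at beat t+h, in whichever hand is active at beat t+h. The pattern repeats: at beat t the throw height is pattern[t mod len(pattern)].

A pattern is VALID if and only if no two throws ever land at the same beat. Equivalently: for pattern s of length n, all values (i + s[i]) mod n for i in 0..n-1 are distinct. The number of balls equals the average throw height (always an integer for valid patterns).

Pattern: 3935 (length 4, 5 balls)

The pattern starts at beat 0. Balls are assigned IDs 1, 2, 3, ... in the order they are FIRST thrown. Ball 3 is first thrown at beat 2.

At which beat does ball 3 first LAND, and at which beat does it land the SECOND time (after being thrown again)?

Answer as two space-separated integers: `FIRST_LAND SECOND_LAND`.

Beat 0 (L): throw ball1 h=3 -> lands@3:R; in-air after throw: [b1@3:R]
Beat 1 (R): throw ball2 h=9 -> lands@10:L; in-air after throw: [b1@3:R b2@10:L]
Beat 2 (L): throw ball3 h=3 -> lands@5:R; in-air after throw: [b1@3:R b3@5:R b2@10:L]
Beat 3 (R): throw ball1 h=5 -> lands@8:L; in-air after throw: [b3@5:R b1@8:L b2@10:L]
Beat 4 (L): throw ball4 h=3 -> lands@7:R; in-air after throw: [b3@5:R b4@7:R b1@8:L b2@10:L]
Beat 5 (R): throw ball3 h=9 -> lands@14:L; in-air after throw: [b4@7:R b1@8:L b2@10:L b3@14:L]
Beat 6 (L): throw ball5 h=3 -> lands@9:R; in-air after throw: [b4@7:R b1@8:L b5@9:R b2@10:L b3@14:L]
Beat 7 (R): throw ball4 h=5 -> lands@12:L; in-air after throw: [b1@8:L b5@9:R b2@10:L b4@12:L b3@14:L]
Beat 8 (L): throw ball1 h=3 -> lands@11:R; in-air after throw: [b5@9:R b2@10:L b1@11:R b4@12:L b3@14:L]
Beat 9 (R): throw ball5 h=9 -> lands@18:L; in-air after throw: [b2@10:L b1@11:R b4@12:L b3@14:L b5@18:L]
Beat 10 (L): throw ball2 h=3 -> lands@13:R; in-air after throw: [b1@11:R b4@12:L b2@13:R b3@14:L b5@18:L]
Beat 11 (R): throw ball1 h=5 -> lands@16:L; in-air after throw: [b4@12:L b2@13:R b3@14:L b1@16:L b5@18:L]
Beat 12 (L): throw ball4 h=3 -> lands@15:R; in-air after throw: [b2@13:R b3@14:L b4@15:R b1@16:L b5@18:L]
Beat 13 (R): throw ball2 h=9 -> lands@22:L; in-air after throw: [b3@14:L b4@15:R b1@16:L b5@18:L b2@22:L]
Beat 14 (L): throw ball3 h=3 -> lands@17:R; in-air after throw: [b4@15:R b1@16:L b3@17:R b5@18:L b2@22:L]
Ball 3: thrown@2 h=3 -> first land @5; rethrown@5 h=9 -> second land @14

Answer: 5 14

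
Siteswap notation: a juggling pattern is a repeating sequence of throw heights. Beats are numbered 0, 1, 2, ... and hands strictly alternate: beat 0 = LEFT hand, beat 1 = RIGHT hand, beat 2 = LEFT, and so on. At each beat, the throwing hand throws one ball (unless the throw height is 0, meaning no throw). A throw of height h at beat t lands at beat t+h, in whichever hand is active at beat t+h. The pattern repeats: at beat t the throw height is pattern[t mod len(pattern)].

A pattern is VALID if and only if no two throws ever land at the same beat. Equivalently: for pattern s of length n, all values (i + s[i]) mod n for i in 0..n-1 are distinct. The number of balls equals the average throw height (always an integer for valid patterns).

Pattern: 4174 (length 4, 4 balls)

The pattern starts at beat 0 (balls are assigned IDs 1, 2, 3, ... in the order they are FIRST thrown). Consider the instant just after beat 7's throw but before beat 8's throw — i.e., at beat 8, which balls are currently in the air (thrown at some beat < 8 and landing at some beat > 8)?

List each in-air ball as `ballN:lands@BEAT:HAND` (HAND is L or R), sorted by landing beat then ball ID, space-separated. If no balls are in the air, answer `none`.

Answer: ball2:lands@9:R ball3:lands@11:R ball4:lands@13:R

Derivation:
Beat 0 (L): throw ball1 h=4 -> lands@4:L; in-air after throw: [b1@4:L]
Beat 1 (R): throw ball2 h=1 -> lands@2:L; in-air after throw: [b2@2:L b1@4:L]
Beat 2 (L): throw ball2 h=7 -> lands@9:R; in-air after throw: [b1@4:L b2@9:R]
Beat 3 (R): throw ball3 h=4 -> lands@7:R; in-air after throw: [b1@4:L b3@7:R b2@9:R]
Beat 4 (L): throw ball1 h=4 -> lands@8:L; in-air after throw: [b3@7:R b1@8:L b2@9:R]
Beat 5 (R): throw ball4 h=1 -> lands@6:L; in-air after throw: [b4@6:L b3@7:R b1@8:L b2@9:R]
Beat 6 (L): throw ball4 h=7 -> lands@13:R; in-air after throw: [b3@7:R b1@8:L b2@9:R b4@13:R]
Beat 7 (R): throw ball3 h=4 -> lands@11:R; in-air after throw: [b1@8:L b2@9:R b3@11:R b4@13:R]
Beat 8 (L): throw ball1 h=4 -> lands@12:L; in-air after throw: [b2@9:R b3@11:R b1@12:L b4@13:R]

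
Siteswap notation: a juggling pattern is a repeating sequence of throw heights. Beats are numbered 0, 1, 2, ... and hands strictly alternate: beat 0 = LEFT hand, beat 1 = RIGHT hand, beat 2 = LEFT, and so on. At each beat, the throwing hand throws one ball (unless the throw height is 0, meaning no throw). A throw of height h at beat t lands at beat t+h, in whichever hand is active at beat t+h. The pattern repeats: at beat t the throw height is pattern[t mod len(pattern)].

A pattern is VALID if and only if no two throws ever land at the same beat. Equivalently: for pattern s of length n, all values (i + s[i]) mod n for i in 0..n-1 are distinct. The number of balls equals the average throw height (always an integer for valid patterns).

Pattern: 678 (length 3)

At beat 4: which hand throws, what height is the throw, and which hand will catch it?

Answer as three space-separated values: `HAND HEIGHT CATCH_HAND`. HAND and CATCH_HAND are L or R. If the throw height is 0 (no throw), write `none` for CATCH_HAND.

Answer: L 7 R

Derivation:
Beat 4: 4 mod 2 = 0, so hand = L
Throw height = pattern[4 mod 3] = pattern[1] = 7
Lands at beat 4+7=11, 11 mod 2 = 1, so catch hand = R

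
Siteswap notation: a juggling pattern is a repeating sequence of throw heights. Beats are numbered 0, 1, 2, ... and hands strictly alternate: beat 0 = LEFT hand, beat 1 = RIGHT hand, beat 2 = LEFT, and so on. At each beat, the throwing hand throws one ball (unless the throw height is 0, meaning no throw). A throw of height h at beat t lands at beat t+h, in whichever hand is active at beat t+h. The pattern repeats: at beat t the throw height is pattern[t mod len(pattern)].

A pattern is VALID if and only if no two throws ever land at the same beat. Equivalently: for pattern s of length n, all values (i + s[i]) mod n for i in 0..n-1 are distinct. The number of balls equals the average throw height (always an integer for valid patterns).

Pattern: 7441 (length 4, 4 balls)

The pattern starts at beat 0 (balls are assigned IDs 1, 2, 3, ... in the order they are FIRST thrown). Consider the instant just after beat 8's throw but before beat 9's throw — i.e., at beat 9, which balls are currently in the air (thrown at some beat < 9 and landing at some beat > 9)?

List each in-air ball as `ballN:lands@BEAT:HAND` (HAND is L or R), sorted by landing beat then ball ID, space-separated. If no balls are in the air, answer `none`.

Beat 0 (L): throw ball1 h=7 -> lands@7:R; in-air after throw: [b1@7:R]
Beat 1 (R): throw ball2 h=4 -> lands@5:R; in-air after throw: [b2@5:R b1@7:R]
Beat 2 (L): throw ball3 h=4 -> lands@6:L; in-air after throw: [b2@5:R b3@6:L b1@7:R]
Beat 3 (R): throw ball4 h=1 -> lands@4:L; in-air after throw: [b4@4:L b2@5:R b3@6:L b1@7:R]
Beat 4 (L): throw ball4 h=7 -> lands@11:R; in-air after throw: [b2@5:R b3@6:L b1@7:R b4@11:R]
Beat 5 (R): throw ball2 h=4 -> lands@9:R; in-air after throw: [b3@6:L b1@7:R b2@9:R b4@11:R]
Beat 6 (L): throw ball3 h=4 -> lands@10:L; in-air after throw: [b1@7:R b2@9:R b3@10:L b4@11:R]
Beat 7 (R): throw ball1 h=1 -> lands@8:L; in-air after throw: [b1@8:L b2@9:R b3@10:L b4@11:R]
Beat 8 (L): throw ball1 h=7 -> lands@15:R; in-air after throw: [b2@9:R b3@10:L b4@11:R b1@15:R]
Beat 9 (R): throw ball2 h=4 -> lands@13:R; in-air after throw: [b3@10:L b4@11:R b2@13:R b1@15:R]

Answer: ball3:lands@10:L ball4:lands@11:R ball1:lands@15:R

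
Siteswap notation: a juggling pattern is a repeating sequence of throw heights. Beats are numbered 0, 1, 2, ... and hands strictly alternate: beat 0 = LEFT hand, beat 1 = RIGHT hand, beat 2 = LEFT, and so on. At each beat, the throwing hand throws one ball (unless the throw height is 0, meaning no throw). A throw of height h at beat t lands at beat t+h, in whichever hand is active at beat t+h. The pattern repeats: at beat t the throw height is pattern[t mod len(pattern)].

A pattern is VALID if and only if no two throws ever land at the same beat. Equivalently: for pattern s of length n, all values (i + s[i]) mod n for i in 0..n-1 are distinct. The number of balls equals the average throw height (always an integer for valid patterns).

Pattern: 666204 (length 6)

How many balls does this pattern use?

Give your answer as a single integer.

Answer: 4

Derivation:
Pattern = [6, 6, 6, 2, 0, 4], length n = 6
  position 0: throw height = 6, running sum = 6
  position 1: throw height = 6, running sum = 12
  position 2: throw height = 6, running sum = 18
  position 3: throw height = 2, running sum = 20
  position 4: throw height = 0, running sum = 20
  position 5: throw height = 4, running sum = 24
Total sum = 24; balls = sum / n = 24 / 6 = 4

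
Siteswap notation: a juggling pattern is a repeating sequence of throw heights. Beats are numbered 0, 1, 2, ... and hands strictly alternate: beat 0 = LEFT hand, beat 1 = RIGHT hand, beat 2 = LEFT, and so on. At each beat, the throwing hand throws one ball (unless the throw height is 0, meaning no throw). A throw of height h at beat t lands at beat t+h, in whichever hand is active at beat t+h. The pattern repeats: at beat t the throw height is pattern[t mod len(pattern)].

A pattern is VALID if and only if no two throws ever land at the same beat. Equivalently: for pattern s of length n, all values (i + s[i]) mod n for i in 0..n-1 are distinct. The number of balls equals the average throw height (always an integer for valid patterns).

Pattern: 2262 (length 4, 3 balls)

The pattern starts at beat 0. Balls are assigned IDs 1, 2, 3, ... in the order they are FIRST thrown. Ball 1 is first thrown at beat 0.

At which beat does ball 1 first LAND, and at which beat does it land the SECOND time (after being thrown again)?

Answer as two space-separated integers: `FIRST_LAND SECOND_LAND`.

Answer: 2 8

Derivation:
Beat 0 (L): throw ball1 h=2 -> lands@2:L; in-air after throw: [b1@2:L]
Beat 1 (R): throw ball2 h=2 -> lands@3:R; in-air after throw: [b1@2:L b2@3:R]
Beat 2 (L): throw ball1 h=6 -> lands@8:L; in-air after throw: [b2@3:R b1@8:L]
Beat 3 (R): throw ball2 h=2 -> lands@5:R; in-air after throw: [b2@5:R b1@8:L]
Beat 4 (L): throw ball3 h=2 -> lands@6:L; in-air after throw: [b2@5:R b3@6:L b1@8:L]
Beat 5 (R): throw ball2 h=2 -> lands@7:R; in-air after throw: [b3@6:L b2@7:R b1@8:L]
Beat 6 (L): throw ball3 h=6 -> lands@12:L; in-air after throw: [b2@7:R b1@8:L b3@12:L]
Beat 7 (R): throw ball2 h=2 -> lands@9:R; in-air after throw: [b1@8:L b2@9:R b3@12:L]
Beat 8 (L): throw ball1 h=2 -> lands@10:L; in-air after throw: [b2@9:R b1@10:L b3@12:L]
Ball 1: thrown@0 h=2 -> first land @2; rethrown@2 h=6 -> second land @8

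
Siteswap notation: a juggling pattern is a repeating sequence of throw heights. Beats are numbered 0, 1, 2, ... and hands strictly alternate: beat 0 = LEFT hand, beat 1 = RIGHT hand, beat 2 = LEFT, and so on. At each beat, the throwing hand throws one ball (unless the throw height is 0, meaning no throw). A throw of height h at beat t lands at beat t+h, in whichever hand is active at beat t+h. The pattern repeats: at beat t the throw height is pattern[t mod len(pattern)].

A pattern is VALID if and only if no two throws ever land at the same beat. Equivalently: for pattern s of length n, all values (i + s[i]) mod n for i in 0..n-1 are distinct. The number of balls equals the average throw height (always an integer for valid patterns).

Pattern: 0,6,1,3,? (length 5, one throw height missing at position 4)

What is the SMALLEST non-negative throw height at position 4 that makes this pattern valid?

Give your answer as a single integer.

i=0: (0 + 0) mod 5 = 0
i=1: (1 + 6) mod 5 = 2
i=2: (2 + 1) mod 5 = 3
i=3: (3 + 3) mod 5 = 1
i=4: s[i]=? (unknown)
Known residues: [0, 1, 2, 3]; need a permutation of 0..4, so missing residue r = 4
Need (4 + s) mod 5 = 4; smallest s = (4 - 4) mod 5 = 0

Answer: 0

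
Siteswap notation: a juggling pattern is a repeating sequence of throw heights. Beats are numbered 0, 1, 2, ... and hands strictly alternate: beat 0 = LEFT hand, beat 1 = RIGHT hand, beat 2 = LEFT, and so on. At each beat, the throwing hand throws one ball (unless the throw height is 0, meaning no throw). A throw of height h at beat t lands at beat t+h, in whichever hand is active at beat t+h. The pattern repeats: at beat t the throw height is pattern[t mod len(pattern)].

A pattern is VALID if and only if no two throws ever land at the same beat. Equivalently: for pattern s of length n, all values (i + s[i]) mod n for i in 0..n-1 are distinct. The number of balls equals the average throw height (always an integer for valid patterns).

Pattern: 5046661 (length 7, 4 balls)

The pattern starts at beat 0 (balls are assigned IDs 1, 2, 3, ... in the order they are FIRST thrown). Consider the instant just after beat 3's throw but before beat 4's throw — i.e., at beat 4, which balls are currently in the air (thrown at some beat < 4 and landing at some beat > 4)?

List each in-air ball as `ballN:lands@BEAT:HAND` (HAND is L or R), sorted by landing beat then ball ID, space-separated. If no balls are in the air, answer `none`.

Beat 0 (L): throw ball1 h=5 -> lands@5:R; in-air after throw: [b1@5:R]
Beat 2 (L): throw ball2 h=4 -> lands@6:L; in-air after throw: [b1@5:R b2@6:L]
Beat 3 (R): throw ball3 h=6 -> lands@9:R; in-air after throw: [b1@5:R b2@6:L b3@9:R]
Beat 4 (L): throw ball4 h=6 -> lands@10:L; in-air after throw: [b1@5:R b2@6:L b3@9:R b4@10:L]

Answer: ball1:lands@5:R ball2:lands@6:L ball3:lands@9:R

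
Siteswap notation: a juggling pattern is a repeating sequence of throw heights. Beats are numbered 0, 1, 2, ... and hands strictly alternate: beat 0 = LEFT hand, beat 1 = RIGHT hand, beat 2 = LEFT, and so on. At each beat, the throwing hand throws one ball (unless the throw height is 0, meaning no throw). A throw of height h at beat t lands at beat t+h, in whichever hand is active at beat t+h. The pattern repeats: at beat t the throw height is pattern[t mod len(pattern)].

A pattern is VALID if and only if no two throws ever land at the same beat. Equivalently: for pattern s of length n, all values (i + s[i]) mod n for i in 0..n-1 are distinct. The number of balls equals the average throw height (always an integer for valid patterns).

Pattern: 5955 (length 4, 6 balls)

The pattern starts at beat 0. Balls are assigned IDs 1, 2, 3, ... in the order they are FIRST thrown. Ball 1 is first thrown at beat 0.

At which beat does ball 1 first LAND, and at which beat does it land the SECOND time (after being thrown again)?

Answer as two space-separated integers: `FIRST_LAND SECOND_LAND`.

Beat 0 (L): throw ball1 h=5 -> lands@5:R; in-air after throw: [b1@5:R]
Beat 1 (R): throw ball2 h=9 -> lands@10:L; in-air after throw: [b1@5:R b2@10:L]
Beat 2 (L): throw ball3 h=5 -> lands@7:R; in-air after throw: [b1@5:R b3@7:R b2@10:L]
Beat 3 (R): throw ball4 h=5 -> lands@8:L; in-air after throw: [b1@5:R b3@7:R b4@8:L b2@10:L]
Beat 4 (L): throw ball5 h=5 -> lands@9:R; in-air after throw: [b1@5:R b3@7:R b4@8:L b5@9:R b2@10:L]
Beat 5 (R): throw ball1 h=9 -> lands@14:L; in-air after throw: [b3@7:R b4@8:L b5@9:R b2@10:L b1@14:L]
Beat 6 (L): throw ball6 h=5 -> lands@11:R; in-air after throw: [b3@7:R b4@8:L b5@9:R b2@10:L b6@11:R b1@14:L]
Beat 7 (R): throw ball3 h=5 -> lands@12:L; in-air after throw: [b4@8:L b5@9:R b2@10:L b6@11:R b3@12:L b1@14:L]
Beat 8 (L): throw ball4 h=5 -> lands@13:R; in-air after throw: [b5@9:R b2@10:L b6@11:R b3@12:L b4@13:R b1@14:L]
Beat 9 (R): throw ball5 h=9 -> lands@18:L; in-air after throw: [b2@10:L b6@11:R b3@12:L b4@13:R b1@14:L b5@18:L]
Beat 10 (L): throw ball2 h=5 -> lands@15:R; in-air after throw: [b6@11:R b3@12:L b4@13:R b1@14:L b2@15:R b5@18:L]
Beat 11 (R): throw ball6 h=5 -> lands@16:L; in-air after throw: [b3@12:L b4@13:R b1@14:L b2@15:R b6@16:L b5@18:L]
Beat 12 (L): throw ball3 h=5 -> lands@17:R; in-air after throw: [b4@13:R b1@14:L b2@15:R b6@16:L b3@17:R b5@18:L]
Beat 13 (R): throw ball4 h=9 -> lands@22:L; in-air after throw: [b1@14:L b2@15:R b6@16:L b3@17:R b5@18:L b4@22:L]
Beat 14 (L): throw ball1 h=5 -> lands@19:R; in-air after throw: [b2@15:R b6@16:L b3@17:R b5@18:L b1@19:R b4@22:L]
Ball 1: thrown@0 h=5 -> first land @5; rethrown@5 h=9 -> second land @14

Answer: 5 14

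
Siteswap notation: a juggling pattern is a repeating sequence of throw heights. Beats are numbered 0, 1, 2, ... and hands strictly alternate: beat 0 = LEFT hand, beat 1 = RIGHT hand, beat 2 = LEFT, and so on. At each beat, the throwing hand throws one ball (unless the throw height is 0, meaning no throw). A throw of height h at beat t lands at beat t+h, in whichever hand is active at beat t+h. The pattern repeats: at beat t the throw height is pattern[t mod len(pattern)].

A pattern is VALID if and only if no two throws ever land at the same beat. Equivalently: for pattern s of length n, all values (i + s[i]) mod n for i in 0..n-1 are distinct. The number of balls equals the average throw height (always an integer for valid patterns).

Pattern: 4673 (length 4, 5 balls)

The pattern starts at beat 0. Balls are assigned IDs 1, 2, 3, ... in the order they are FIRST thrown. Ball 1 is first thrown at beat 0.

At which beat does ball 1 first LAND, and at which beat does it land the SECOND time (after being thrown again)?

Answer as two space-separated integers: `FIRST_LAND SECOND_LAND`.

Answer: 4 8

Derivation:
Beat 0 (L): throw ball1 h=4 -> lands@4:L; in-air after throw: [b1@4:L]
Beat 1 (R): throw ball2 h=6 -> lands@7:R; in-air after throw: [b1@4:L b2@7:R]
Beat 2 (L): throw ball3 h=7 -> lands@9:R; in-air after throw: [b1@4:L b2@7:R b3@9:R]
Beat 3 (R): throw ball4 h=3 -> lands@6:L; in-air after throw: [b1@4:L b4@6:L b2@7:R b3@9:R]
Beat 4 (L): throw ball1 h=4 -> lands@8:L; in-air after throw: [b4@6:L b2@7:R b1@8:L b3@9:R]
Beat 5 (R): throw ball5 h=6 -> lands@11:R; in-air after throw: [b4@6:L b2@7:R b1@8:L b3@9:R b5@11:R]
Beat 6 (L): throw ball4 h=7 -> lands@13:R; in-air after throw: [b2@7:R b1@8:L b3@9:R b5@11:R b4@13:R]
Beat 7 (R): throw ball2 h=3 -> lands@10:L; in-air after throw: [b1@8:L b3@9:R b2@10:L b5@11:R b4@13:R]
Beat 8 (L): throw ball1 h=4 -> lands@12:L; in-air after throw: [b3@9:R b2@10:L b5@11:R b1@12:L b4@13:R]
Ball 1: thrown@0 h=4 -> first land @4; rethrown@4 h=4 -> second land @8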